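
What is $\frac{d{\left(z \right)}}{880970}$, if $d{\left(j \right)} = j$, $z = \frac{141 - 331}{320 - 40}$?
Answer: $- \frac{19}{24667160} \approx -7.7025 \cdot 10^{-7}$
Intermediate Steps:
$z = - \frac{19}{28}$ ($z = - \frac{190}{280} = \left(-190\right) \frac{1}{280} = - \frac{19}{28} \approx -0.67857$)
$\frac{d{\left(z \right)}}{880970} = - \frac{19}{28 \cdot 880970} = \left(- \frac{19}{28}\right) \frac{1}{880970} = - \frac{19}{24667160}$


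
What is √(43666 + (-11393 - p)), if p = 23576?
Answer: √8697 ≈ 93.258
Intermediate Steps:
√(43666 + (-11393 - p)) = √(43666 + (-11393 - 1*23576)) = √(43666 + (-11393 - 23576)) = √(43666 - 34969) = √8697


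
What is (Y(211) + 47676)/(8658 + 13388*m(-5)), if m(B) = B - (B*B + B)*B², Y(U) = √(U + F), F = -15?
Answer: -23845/3376141 ≈ -0.0070628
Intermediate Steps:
Y(U) = √(-15 + U) (Y(U) = √(U - 15) = √(-15 + U))
m(B) = B - B²*(B + B²) (m(B) = B - (B² + B)*B² = B - (B + B²)*B² = B - B²*(B + B²))
(Y(211) + 47676)/(8658 + 13388*m(-5)) = (√(-15 + 211) + 47676)/(8658 + 13388*(-5 - 1*(-5)³ - 1*(-5)⁴)) = (√196 + 47676)/(8658 + 13388*(-5 - 1*(-125) - 1*625)) = (14 + 47676)/(8658 + 13388*(-5 + 125 - 625)) = 47690/(8658 + 13388*(-505)) = 47690/(8658 - 6760940) = 47690/(-6752282) = 47690*(-1/6752282) = -23845/3376141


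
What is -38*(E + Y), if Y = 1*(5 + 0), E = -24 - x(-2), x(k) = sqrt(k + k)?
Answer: 722 + 76*I ≈ 722.0 + 76.0*I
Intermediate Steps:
x(k) = sqrt(2)*sqrt(k) (x(k) = sqrt(2*k) = sqrt(2)*sqrt(k))
E = -24 - 2*I (E = -24 - sqrt(2)*sqrt(-2) = -24 - sqrt(2)*I*sqrt(2) = -24 - 2*I ≈ -24.0 - 2.0*I)
Y = 5 (Y = 1*5 = 5)
-38*(E + Y) = -38*((-24 - 2*I) + 5) = -38*(-19 - 2*I) = 722 + 76*I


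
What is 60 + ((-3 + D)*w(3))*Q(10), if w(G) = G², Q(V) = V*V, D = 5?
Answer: 1860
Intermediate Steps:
Q(V) = V²
60 + ((-3 + D)*w(3))*Q(10) = 60 + ((-3 + 5)*3²)*10² = 60 + (2*9)*100 = 60 + 18*100 = 60 + 1800 = 1860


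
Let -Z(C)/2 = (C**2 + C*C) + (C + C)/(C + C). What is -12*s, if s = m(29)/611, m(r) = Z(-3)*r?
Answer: 13224/611 ≈ 21.643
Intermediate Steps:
Z(C) = -2 - 4*C**2 (Z(C) = -2*((C**2 + C*C) + (C + C)/(C + C)) = -2*((C**2 + C**2) + (2*C)/((2*C))) = -2*(2*C**2 + (2*C)*(1/(2*C))) = -2*(2*C**2 + 1) = -2*(1 + 2*C**2) = -2 - 4*C**2)
m(r) = -38*r (m(r) = (-2 - 4*(-3)**2)*r = (-2 - 4*9)*r = (-2 - 36)*r = -38*r)
s = -1102/611 (s = -38*29/611 = -1102*1/611 = -1102/611 ≈ -1.8036)
-12*s = -12*(-1102/611) = 13224/611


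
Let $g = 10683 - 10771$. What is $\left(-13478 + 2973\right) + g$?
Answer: $-10593$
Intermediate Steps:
$g = -88$
$\left(-13478 + 2973\right) + g = \left(-13478 + 2973\right) - 88 = -10505 - 88 = -10593$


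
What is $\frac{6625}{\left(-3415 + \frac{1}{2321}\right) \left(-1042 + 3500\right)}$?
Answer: $- \frac{15376625}{19482634012} \approx -0.00078925$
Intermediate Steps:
$\frac{6625}{\left(-3415 + \frac{1}{2321}\right) \left(-1042 + 3500\right)} = \frac{6625}{\left(-3415 + \frac{1}{2321}\right) 2458} = \frac{6625}{\left(- \frac{7926214}{2321}\right) 2458} = \frac{6625}{- \frac{19482634012}{2321}} = 6625 \left(- \frac{2321}{19482634012}\right) = - \frac{15376625}{19482634012}$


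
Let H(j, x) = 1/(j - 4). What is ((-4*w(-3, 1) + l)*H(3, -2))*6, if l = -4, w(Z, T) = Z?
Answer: -48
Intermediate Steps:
H(j, x) = 1/(-4 + j)
((-4*w(-3, 1) + l)*H(3, -2))*6 = ((-4*(-3) - 4)/(-4 + 3))*6 = ((12 - 4)/(-1))*6 = (8*(-1))*6 = -8*6 = -48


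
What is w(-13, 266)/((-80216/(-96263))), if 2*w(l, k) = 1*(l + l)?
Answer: -1251419/80216 ≈ -15.601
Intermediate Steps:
w(l, k) = l (w(l, k) = (1*(l + l))/2 = (1*(2*l))/2 = (2*l)/2 = l)
w(-13, 266)/((-80216/(-96263))) = -13/((-80216/(-96263))) = -13/((-80216*(-1/96263))) = -13/80216/96263 = -13*96263/80216 = -1251419/80216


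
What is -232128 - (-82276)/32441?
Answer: -7530382172/32441 ≈ -2.3213e+5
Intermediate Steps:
-232128 - (-82276)/32441 = -232128 - 1*(-82276/32441) = -232128 + 82276/32441 = -7530382172/32441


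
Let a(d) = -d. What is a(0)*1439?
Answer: 0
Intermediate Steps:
a(0)*1439 = -1*0*1439 = 0*1439 = 0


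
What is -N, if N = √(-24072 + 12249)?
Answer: -I*√11823 ≈ -108.73*I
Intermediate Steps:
N = I*√11823 (N = √(-11823) = I*√11823 ≈ 108.73*I)
-N = -I*√11823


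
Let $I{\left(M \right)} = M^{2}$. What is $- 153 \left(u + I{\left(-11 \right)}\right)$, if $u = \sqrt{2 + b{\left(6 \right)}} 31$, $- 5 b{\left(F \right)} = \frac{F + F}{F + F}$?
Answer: $-18513 - \frac{14229 \sqrt{5}}{5} \approx -24876.0$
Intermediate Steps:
$b{\left(F \right)} = - \frac{1}{5}$ ($b{\left(F \right)} = - \frac{\left(F + F\right) \frac{1}{F + F}}{5} = - \frac{2 F \frac{1}{2 F}}{5} = \left(- \frac{1}{5}\right) 1 = - \frac{1}{5}$)
$u = \frac{93 \sqrt{5}}{5}$ ($u = \sqrt{2 - \frac{1}{5}} \cdot 31 = \sqrt{\frac{9}{5}} \cdot 31 = \frac{3 \sqrt{5}}{5} \cdot 31 = \frac{93 \sqrt{5}}{5} \approx 41.591$)
$- 153 \left(u + I{\left(-11 \right)}\right) = - 153 \left(\frac{93 \sqrt{5}}{5} + \left(-11\right)^{2}\right) = - 153 \left(\frac{93 \sqrt{5}}{5} + 121\right) = - 153 \left(121 + \frac{93 \sqrt{5}}{5}\right) = -18513 - \frac{14229 \sqrt{5}}{5}$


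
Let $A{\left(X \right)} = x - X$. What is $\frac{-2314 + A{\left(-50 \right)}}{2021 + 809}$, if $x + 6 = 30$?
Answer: $- \frac{224}{283} \approx -0.79152$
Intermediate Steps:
$x = 24$ ($x = -6 + 30 = 24$)
$A{\left(X \right)} = 24 - X$
$\frac{-2314 + A{\left(-50 \right)}}{2021 + 809} = \frac{-2314 + \left(24 - -50\right)}{2021 + 809} = \frac{-2314 + \left(24 + 50\right)}{2830} = \left(-2314 + 74\right) \frac{1}{2830} = \left(-2240\right) \frac{1}{2830} = - \frac{224}{283}$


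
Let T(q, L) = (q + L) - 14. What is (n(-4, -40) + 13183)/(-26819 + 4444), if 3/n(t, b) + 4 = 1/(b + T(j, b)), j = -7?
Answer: -1779604/3020625 ≈ -0.58915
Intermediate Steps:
T(q, L) = -14 + L + q (T(q, L) = (L + q) - 14 = -14 + L + q)
n(t, b) = 3/(-4 + 1/(-21 + 2*b)) (n(t, b) = 3/(-4 + 1/(b + (-14 + b - 7))) = 3/(-4 + 1/(b + (-21 + b))) = 3/(-4 + 1/(-21 + 2*b)))
(n(-4, -40) + 13183)/(-26819 + 4444) = (3*(-21 + 2*(-40))/(85 - 8*(-40)) + 13183)/(-26819 + 4444) = (3*(-21 - 80)/(85 + 320) + 13183)/(-22375) = (3*(-101)/405 + 13183)*(-1/22375) = (3*(1/405)*(-101) + 13183)*(-1/22375) = (-101/135 + 13183)*(-1/22375) = (1779604/135)*(-1/22375) = -1779604/3020625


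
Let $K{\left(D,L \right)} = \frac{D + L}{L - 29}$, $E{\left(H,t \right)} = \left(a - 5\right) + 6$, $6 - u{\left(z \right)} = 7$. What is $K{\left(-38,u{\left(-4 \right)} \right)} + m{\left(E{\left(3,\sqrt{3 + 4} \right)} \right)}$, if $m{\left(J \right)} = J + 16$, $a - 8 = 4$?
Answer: $\frac{303}{10} \approx 30.3$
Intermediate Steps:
$a = 12$ ($a = 8 + 4 = 12$)
$u{\left(z \right)} = -1$ ($u{\left(z \right)} = 6 - 7 = -1$)
$E{\left(H,t \right)} = 13$ ($E{\left(H,t \right)} = \left(12 - 5\right) + 6 = 7 + 6 = 13$)
$K{\left(D,L \right)} = \frac{D + L}{-29 + L}$
$m{\left(J \right)} = 16 + J$
$K{\left(-38,u{\left(-4 \right)} \right)} + m{\left(E{\left(3,\sqrt{3 + 4} \right)} \right)} = \frac{-38 - 1}{-29 - 1} + \left(16 + 13\right) = \frac{1}{-30} \left(-39\right) + 29 = \left(- \frac{1}{30}\right) \left(-39\right) + 29 = \frac{13}{10} + 29 = \frac{303}{10}$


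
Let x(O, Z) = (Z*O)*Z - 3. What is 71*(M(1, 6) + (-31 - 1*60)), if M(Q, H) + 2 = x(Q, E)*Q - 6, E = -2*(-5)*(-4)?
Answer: 106358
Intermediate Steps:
E = -40 (E = 10*(-4) = -40)
x(O, Z) = -3 + O*Z² (x(O, Z) = (O*Z)*Z - 3 = O*Z² - 3 = -3 + O*Z²)
M(Q, H) = -8 + Q*(-3 + 1600*Q) (M(Q, H) = -2 + ((-3 + Q*(-40)²)*Q - 6) = -2 + ((-3 + Q*1600)*Q - 6) = -2 + ((-3 + 1600*Q)*Q - 6) = -2 + (Q*(-3 + 1600*Q) - 6) = -2 + (-6 + Q*(-3 + 1600*Q)) = -8 + Q*(-3 + 1600*Q))
71*(M(1, 6) + (-31 - 1*60)) = 71*((-8 + 1*(-3 + 1600*1)) + (-31 - 1*60)) = 71*((-8 + 1*(-3 + 1600)) + (-31 - 60)) = 71*((-8 + 1*1597) - 91) = 71*((-8 + 1597) - 91) = 71*(1589 - 91) = 71*1498 = 106358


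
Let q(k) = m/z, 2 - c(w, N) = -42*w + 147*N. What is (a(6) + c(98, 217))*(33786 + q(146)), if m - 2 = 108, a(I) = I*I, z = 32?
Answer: -14999807095/16 ≈ -9.3749e+8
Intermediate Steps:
a(I) = I²
c(w, N) = 2 - 147*N + 42*w (c(w, N) = 2 - (-42*w + 147*N) = 2 + (-147*N + 42*w) = 2 - 147*N + 42*w)
m = 110 (m = 2 + 108 = 110)
q(k) = 55/16 (q(k) = 110/32 = 110*(1/32) = 55/16)
(a(6) + c(98, 217))*(33786 + q(146)) = (6² + (2 - 147*217 + 42*98))*(33786 + 55/16) = (36 + (2 - 31899 + 4116))*(540631/16) = (36 - 27781)*(540631/16) = -27745*540631/16 = -14999807095/16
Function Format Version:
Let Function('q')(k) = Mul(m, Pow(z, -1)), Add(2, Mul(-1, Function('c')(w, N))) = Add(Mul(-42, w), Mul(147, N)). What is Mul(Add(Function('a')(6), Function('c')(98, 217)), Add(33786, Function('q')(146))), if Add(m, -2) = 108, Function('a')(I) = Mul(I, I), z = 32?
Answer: Rational(-14999807095, 16) ≈ -9.3749e+8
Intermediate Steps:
Function('a')(I) = Pow(I, 2)
Function('c')(w, N) = Add(2, Mul(-147, N), Mul(42, w)) (Function('c')(w, N) = Add(2, Mul(-1, Add(Mul(-42, w), Mul(147, N)))) = Add(2, Add(Mul(-147, N), Mul(42, w))) = Add(2, Mul(-147, N), Mul(42, w)))
m = 110 (m = Add(2, 108) = 110)
Function('q')(k) = Rational(55, 16) (Function('q')(k) = Mul(110, Pow(32, -1)) = Mul(110, Rational(1, 32)) = Rational(55, 16))
Mul(Add(Function('a')(6), Function('c')(98, 217)), Add(33786, Function('q')(146))) = Mul(Add(Pow(6, 2), Add(2, Mul(-147, 217), Mul(42, 98))), Add(33786, Rational(55, 16))) = Mul(Add(36, Add(2, -31899, 4116)), Rational(540631, 16)) = Mul(Add(36, -27781), Rational(540631, 16)) = Mul(-27745, Rational(540631, 16)) = Rational(-14999807095, 16)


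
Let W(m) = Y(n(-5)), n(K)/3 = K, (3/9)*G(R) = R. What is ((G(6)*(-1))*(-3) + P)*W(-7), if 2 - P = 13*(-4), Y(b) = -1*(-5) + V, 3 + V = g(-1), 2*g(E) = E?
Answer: 162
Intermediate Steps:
g(E) = E/2
G(R) = 3*R
V = -7/2 (V = -3 + (½)*(-1) = -3 - ½ = -7/2 ≈ -3.5000)
n(K) = 3*K
Y(b) = 3/2 (Y(b) = -1*(-5) - 7/2 = 5 - 7/2 = 3/2)
P = 54 (P = 2 - 13*(-4) = 2 - 1*(-52) = 2 + 52 = 54)
W(m) = 3/2
((G(6)*(-1))*(-3) + P)*W(-7) = (((3*6)*(-1))*(-3) + 54)*(3/2) = ((18*(-1))*(-3) + 54)*(3/2) = (-18*(-3) + 54)*(3/2) = (54 + 54)*(3/2) = 108*(3/2) = 162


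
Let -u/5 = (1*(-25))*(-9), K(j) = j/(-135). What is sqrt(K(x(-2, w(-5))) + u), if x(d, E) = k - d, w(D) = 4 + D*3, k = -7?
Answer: I*sqrt(91122)/9 ≈ 33.54*I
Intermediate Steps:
w(D) = 4 + 3*D
x(d, E) = -7 - d
K(j) = -j/135 (K(j) = j*(-1/135) = -j/135)
u = -1125 (u = -5*1*(-25)*(-9) = -(-125)*(-9) = -5*225 = -1125)
sqrt(K(x(-2, w(-5))) + u) = sqrt(-(-7 - 1*(-2))/135 - 1125) = sqrt(-(-7 + 2)/135 - 1125) = sqrt(-1/135*(-5) - 1125) = sqrt(1/27 - 1125) = sqrt(-30374/27) = I*sqrt(91122)/9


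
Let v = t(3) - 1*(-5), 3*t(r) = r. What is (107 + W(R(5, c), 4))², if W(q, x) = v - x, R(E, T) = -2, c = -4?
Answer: 11881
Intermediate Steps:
t(r) = r/3
v = 6 (v = (⅓)*3 - 1*(-5) = 1 + 5 = 6)
W(q, x) = 6 - x
(107 + W(R(5, c), 4))² = (107 + (6 - 1*4))² = (107 + (6 - 4))² = (107 + 2)² = 109² = 11881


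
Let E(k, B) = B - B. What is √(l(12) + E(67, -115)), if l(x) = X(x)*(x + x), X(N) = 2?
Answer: 4*√3 ≈ 6.9282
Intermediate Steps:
l(x) = 4*x (l(x) = 2*(x + x) = 2*(2*x) = 4*x)
E(k, B) = 0
√(l(12) + E(67, -115)) = √(4*12 + 0) = √(48 + 0) = √48 = 4*√3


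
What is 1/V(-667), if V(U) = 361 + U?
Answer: -1/306 ≈ -0.0032680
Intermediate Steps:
1/V(-667) = 1/(361 - 667) = 1/(-306) = -1/306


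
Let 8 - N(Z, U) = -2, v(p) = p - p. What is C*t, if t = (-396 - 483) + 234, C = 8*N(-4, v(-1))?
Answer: -51600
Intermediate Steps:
v(p) = 0
N(Z, U) = 10 (N(Z, U) = 8 - 1*(-2) = 8 + 2 = 10)
C = 80 (C = 8*10 = 80)
t = -645 (t = -879 + 234 = -645)
C*t = 80*(-645) = -51600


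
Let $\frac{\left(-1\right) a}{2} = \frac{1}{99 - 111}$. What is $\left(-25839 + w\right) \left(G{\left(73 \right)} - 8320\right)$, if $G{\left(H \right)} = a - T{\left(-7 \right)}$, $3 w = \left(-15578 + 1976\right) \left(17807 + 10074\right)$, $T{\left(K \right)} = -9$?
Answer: $\frac{6304845480445}{6} \approx 1.0508 \cdot 10^{12}$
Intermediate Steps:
$w = -126412454$ ($w = \frac{\left(-15578 + 1976\right) \left(17807 + 10074\right)}{3} = \frac{\left(-13602\right) 27881}{3} = \frac{1}{3} \left(-379237362\right) = -126412454$)
$a = \frac{1}{6}$ ($a = - \frac{2}{99 - 111} = - \frac{2}{-12} = \left(-2\right) \left(- \frac{1}{12}\right) = \frac{1}{6} \approx 0.16667$)
$G{\left(H \right)} = \frac{55}{6}$ ($G{\left(H \right)} = \frac{1}{6} - -9 = \frac{1}{6} + 9 = \frac{55}{6}$)
$\left(-25839 + w\right) \left(G{\left(73 \right)} - 8320\right) = \left(-25839 - 126412454\right) \left(\frac{55}{6} - 8320\right) = \left(-126438293\right) \left(- \frac{49865}{6}\right) = \frac{6304845480445}{6}$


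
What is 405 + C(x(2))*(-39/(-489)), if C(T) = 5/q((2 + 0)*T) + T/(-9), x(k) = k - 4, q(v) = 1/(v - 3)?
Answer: 590066/1467 ≈ 402.23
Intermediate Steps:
q(v) = 1/(-3 + v)
x(k) = -4 + k
C(T) = -15 + 89*T/9 (C(T) = 5/(1/(-3 + (2 + 0)*T)) + T/(-9) = 5/(1/(-3 + 2*T)) + T*(-⅑) = 5*(-3 + 2*T) - T/9 = (-15 + 10*T) - T/9 = -15 + 89*T/9)
405 + C(x(2))*(-39/(-489)) = 405 + (-15 + 89*(-4 + 2)/9)*(-39/(-489)) = 405 + (-15 + (89/9)*(-2))*(-39*(-1/489)) = 405 + (-15 - 178/9)*(13/163) = 405 - 313/9*13/163 = 405 - 4069/1467 = 590066/1467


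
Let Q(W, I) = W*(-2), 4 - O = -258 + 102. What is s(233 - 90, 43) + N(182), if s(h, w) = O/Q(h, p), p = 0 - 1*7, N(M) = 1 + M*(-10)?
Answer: -260197/143 ≈ -1819.6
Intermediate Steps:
N(M) = 1 - 10*M
p = -7 (p = 0 - 7 = -7)
O = 160 (O = 4 - (-258 + 102) = 4 - 1*(-156) = 4 + 156 = 160)
Q(W, I) = -2*W
s(h, w) = -80/h (s(h, w) = 160/((-2*h)) = 160*(-1/(2*h)) = -80/h)
s(233 - 90, 43) + N(182) = -80/(233 - 90) + (1 - 10*182) = -80/143 + (1 - 1820) = -80*1/143 - 1819 = -80/143 - 1819 = -260197/143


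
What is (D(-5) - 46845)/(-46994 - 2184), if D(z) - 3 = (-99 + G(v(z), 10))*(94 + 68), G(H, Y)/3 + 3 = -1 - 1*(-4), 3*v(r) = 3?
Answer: 31440/24589 ≈ 1.2786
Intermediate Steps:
v(r) = 1 (v(r) = (⅓)*3 = 1)
G(H, Y) = 0 (G(H, Y) = -9 + 3*(-1 - 1*(-4)) = -9 + 3*(-1 + 4) = -9 + 3*3 = -9 + 9 = 0)
D(z) = -16035 (D(z) = 3 + (-99 + 0)*(94 + 68) = 3 - 99*162 = 3 - 16038 = -16035)
(D(-5) - 46845)/(-46994 - 2184) = (-16035 - 46845)/(-46994 - 2184) = -62880/(-49178) = -62880*(-1/49178) = 31440/24589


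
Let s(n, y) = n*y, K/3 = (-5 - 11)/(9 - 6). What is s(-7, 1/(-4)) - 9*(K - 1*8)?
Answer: 871/4 ≈ 217.75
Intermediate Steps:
K = -16 (K = 3*((-5 - 11)/(9 - 6)) = 3*(-16/3) = -16)
s(-7, 1/(-4)) - 9*(K - 1*8) = -7/(-4) - 9*(-16 - 1*8) = -7*(-1/4) - 9*(-16 - 8) = 7/4 - 9*(-24) = 7/4 + 216 = 871/4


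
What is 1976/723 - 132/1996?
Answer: 962165/360777 ≈ 2.6669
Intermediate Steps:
1976/723 - 132/1996 = 1976*(1/723) - 132*1/1996 = 1976/723 - 33/499 = 962165/360777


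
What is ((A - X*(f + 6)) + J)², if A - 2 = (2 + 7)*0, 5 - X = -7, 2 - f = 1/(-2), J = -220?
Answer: 102400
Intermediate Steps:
f = 5/2 (f = 2 - 1/(-2) = 2 - 1*(-½) = 2 + ½ = 5/2 ≈ 2.5000)
X = 12 (X = 5 - 1*(-7) = 5 + 7 = 12)
A = 2 (A = 2 + (2 + 7)*0 = 2 + 9*0 = 2 + 0 = 2)
((A - X*(f + 6)) + J)² = ((2 - 12*(5/2 + 6)) - 220)² = ((2 - 12*17/2) - 220)² = ((2 - 1*102) - 220)² = ((2 - 102) - 220)² = (-100 - 220)² = (-320)² = 102400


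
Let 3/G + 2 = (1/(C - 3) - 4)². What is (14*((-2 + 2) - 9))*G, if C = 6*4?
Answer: -166698/6007 ≈ -27.751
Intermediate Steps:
C = 24
G = 1323/6007 (G = 3/(-2 + (1/(24 - 3) - 4)²) = 3/(-2 + (1/21 - 4)²) = 3/(-2 + (-83/21)²) = 3/(-2 + 6889/441) = 3/(6007/441) = 3*(441/6007) = 1323/6007 ≈ 0.22024)
(14*((-2 + 2) - 9))*G = (14*((-2 + 2) - 9))*(1323/6007) = (14*(0 - 9))*(1323/6007) = (14*(-9))*(1323/6007) = -126*1323/6007 = -166698/6007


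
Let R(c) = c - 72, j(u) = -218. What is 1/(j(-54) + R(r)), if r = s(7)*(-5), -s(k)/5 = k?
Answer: -1/115 ≈ -0.0086956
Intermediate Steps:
s(k) = -5*k
r = 175 (r = -5*7*(-5) = -35*(-5) = 175)
R(c) = -72 + c
1/(j(-54) + R(r)) = 1/(-218 + (-72 + 175)) = 1/(-218 + 103) = 1/(-115) = -1/115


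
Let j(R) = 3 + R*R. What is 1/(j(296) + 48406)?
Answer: 1/136025 ≈ 7.3516e-6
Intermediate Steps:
j(R) = 3 + R**2
1/(j(296) + 48406) = 1/((3 + 296**2) + 48406) = 1/((3 + 87616) + 48406) = 1/(87619 + 48406) = 1/136025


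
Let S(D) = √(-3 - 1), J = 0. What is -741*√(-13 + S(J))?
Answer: -741*√(-13 + 2*I) ≈ -204.91 - 2679.6*I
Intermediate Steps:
S(D) = 2*I (S(D) = √(-4) = 2*I)
-741*√(-13 + S(J)) = -741*√(-13 + 2*I)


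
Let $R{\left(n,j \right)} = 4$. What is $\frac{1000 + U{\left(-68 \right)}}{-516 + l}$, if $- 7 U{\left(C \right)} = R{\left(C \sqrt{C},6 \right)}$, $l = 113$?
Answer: $- \frac{6996}{2821} \approx -2.48$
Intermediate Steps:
$U{\left(C \right)} = - \frac{4}{7}$ ($U{\left(C \right)} = \left(- \frac{1}{7}\right) 4 = - \frac{4}{7}$)
$\frac{1000 + U{\left(-68 \right)}}{-516 + l} = \frac{1000 - \frac{4}{7}}{-516 + 113} = \frac{6996}{7 \left(-403\right)} = \frac{6996}{7} \left(- \frac{1}{403}\right) = - \frac{6996}{2821}$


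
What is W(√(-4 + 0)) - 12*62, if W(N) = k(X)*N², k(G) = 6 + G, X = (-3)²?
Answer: -804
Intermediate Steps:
X = 9
W(N) = 15*N² (W(N) = (6 + 9)*N² = 15*N²)
W(√(-4 + 0)) - 12*62 = 15*(√(-4 + 0))² - 12*62 = 15*(√(-4))² - 744 = 15*(2*I)² - 744 = 15*(-4) - 744 = -60 - 744 = -804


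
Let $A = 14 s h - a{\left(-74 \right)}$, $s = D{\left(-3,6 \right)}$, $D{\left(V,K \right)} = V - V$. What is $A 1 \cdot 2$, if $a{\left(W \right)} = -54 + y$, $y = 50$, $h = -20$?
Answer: $8$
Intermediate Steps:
$D{\left(V,K \right)} = 0$
$s = 0$
$a{\left(W \right)} = -4$ ($a{\left(W \right)} = -54 + 50 = -4$)
$A = 4$ ($A = 14 \cdot 0 \left(-20\right) - -4 = 0 \left(-20\right) + 4 = 0 + 4 = 4$)
$A 1 \cdot 2 = 4 \cdot 1 \cdot 2 = 4 \cdot 2 = 8$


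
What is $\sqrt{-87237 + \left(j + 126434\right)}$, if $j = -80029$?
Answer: $8 i \sqrt{638} \approx 202.07 i$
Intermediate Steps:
$\sqrt{-87237 + \left(j + 126434\right)} = \sqrt{-87237 + \left(-80029 + 126434\right)} = \sqrt{-87237 + 46405} = \sqrt{-40832} = 8 i \sqrt{638}$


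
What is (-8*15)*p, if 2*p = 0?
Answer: 0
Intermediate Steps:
p = 0 (p = (½)*0 = 0)
(-8*15)*p = -8*15*0 = -120*0 = 0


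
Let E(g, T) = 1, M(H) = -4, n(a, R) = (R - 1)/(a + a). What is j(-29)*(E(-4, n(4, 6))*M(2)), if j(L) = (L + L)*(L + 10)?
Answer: -4408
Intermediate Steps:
n(a, R) = (-1 + R)/(2*a) (n(a, R) = (-1 + R)/((2*a)) = (-1 + R)*(1/(2*a)) = (-1 + R)/(2*a))
j(L) = 2*L*(10 + L) (j(L) = (2*L)*(10 + L) = 2*L*(10 + L))
j(-29)*(E(-4, n(4, 6))*M(2)) = (2*(-29)*(10 - 29))*(1*(-4)) = (2*(-29)*(-19))*(-4) = 1102*(-4) = -4408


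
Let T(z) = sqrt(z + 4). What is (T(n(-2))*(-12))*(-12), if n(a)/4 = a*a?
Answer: 288*sqrt(5) ≈ 643.99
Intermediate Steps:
n(a) = 4*a**2 (n(a) = 4*(a*a) = 4*a**2)
T(z) = sqrt(4 + z)
(T(n(-2))*(-12))*(-12) = (sqrt(4 + 4*(-2)**2)*(-12))*(-12) = (sqrt(4 + 4*4)*(-12))*(-12) = (sqrt(4 + 16)*(-12))*(-12) = (sqrt(20)*(-12))*(-12) = ((2*sqrt(5))*(-12))*(-12) = -24*sqrt(5)*(-12) = 288*sqrt(5)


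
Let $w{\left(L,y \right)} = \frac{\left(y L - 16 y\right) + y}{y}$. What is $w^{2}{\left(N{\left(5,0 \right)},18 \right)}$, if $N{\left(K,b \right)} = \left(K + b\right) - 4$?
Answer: $196$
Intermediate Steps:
$N{\left(K,b \right)} = -4 + K + b$
$w{\left(L,y \right)} = \frac{- 15 y + L y}{y}$ ($w{\left(L,y \right)} = \frac{\left(L y - 16 y\right) + y}{y} = \frac{\left(- 16 y + L y\right) + y}{y} = \frac{- 15 y + L y}{y}$)
$w^{2}{\left(N{\left(5,0 \right)},18 \right)} = \left(-15 + \left(-4 + 5 + 0\right)\right)^{2} = \left(-15 + 1\right)^{2} = \left(-14\right)^{2} = 196$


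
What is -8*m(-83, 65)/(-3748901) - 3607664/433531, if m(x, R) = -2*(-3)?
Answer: -13524754367776/1625264799431 ≈ -8.3216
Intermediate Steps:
m(x, R) = 6
-8*m(-83, 65)/(-3748901) - 3607664/433531 = -8*6/(-3748901) - 3607664/433531 = -48*(-1/3748901) - 3607664*1/433531 = 48/3748901 - 3607664/433531 = -13524754367776/1625264799431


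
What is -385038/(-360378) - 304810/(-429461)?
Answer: 15289201261/8598238681 ≈ 1.7782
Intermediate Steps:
-385038/(-360378) - 304810/(-429461) = -385038*(-1/360378) - 304810*(-1/429461) = 21391/20021 + 304810/429461 = 15289201261/8598238681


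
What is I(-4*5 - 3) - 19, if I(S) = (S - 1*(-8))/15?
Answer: -20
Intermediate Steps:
I(S) = 8/15 + S/15 (I(S) = (S + 8)*(1/15) = (8 + S)*(1/15) = 8/15 + S/15)
I(-4*5 - 3) - 19 = (8/15 + (-4*5 - 3)/15) - 19 = (8/15 + (-20 - 3)/15) - 19 = (8/15 + (1/15)*(-23)) - 19 = (8/15 - 23/15) - 19 = -1 - 19 = -20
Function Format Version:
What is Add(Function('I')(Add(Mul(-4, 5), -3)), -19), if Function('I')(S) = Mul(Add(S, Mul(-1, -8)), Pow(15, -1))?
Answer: -20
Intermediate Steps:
Function('I')(S) = Add(Rational(8, 15), Mul(Rational(1, 15), S)) (Function('I')(S) = Mul(Add(S, 8), Rational(1, 15)) = Mul(Add(8, S), Rational(1, 15)) = Add(Rational(8, 15), Mul(Rational(1, 15), S)))
Add(Function('I')(Add(Mul(-4, 5), -3)), -19) = Add(Add(Rational(8, 15), Mul(Rational(1, 15), Add(Mul(-4, 5), -3))), -19) = Add(Add(Rational(8, 15), Mul(Rational(1, 15), Add(-20, -3))), -19) = Add(Add(Rational(8, 15), Mul(Rational(1, 15), -23)), -19) = Add(Add(Rational(8, 15), Rational(-23, 15)), -19) = Add(-1, -19) = -20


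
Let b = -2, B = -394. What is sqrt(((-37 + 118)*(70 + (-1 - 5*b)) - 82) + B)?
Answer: sqrt(5923) ≈ 76.961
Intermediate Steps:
sqrt(((-37 + 118)*(70 + (-1 - 5*b)) - 82) + B) = sqrt(((-37 + 118)*(70 + (-1 - 5*(-2))) - 82) - 394) = sqrt((81*(70 + (-1 + 10)) - 82) - 394) = sqrt((81*(70 + 9) - 82) - 394) = sqrt((81*79 - 82) - 394) = sqrt((6399 - 82) - 394) = sqrt(6317 - 394) = sqrt(5923)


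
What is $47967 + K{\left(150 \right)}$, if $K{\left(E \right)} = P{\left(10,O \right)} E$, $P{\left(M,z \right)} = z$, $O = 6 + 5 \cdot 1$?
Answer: $49617$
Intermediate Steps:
$O = 11$ ($O = 6 + 5 = 11$)
$K{\left(E \right)} = 11 E$
$47967 + K{\left(150 \right)} = 47967 + 11 \cdot 150 = 47967 + 1650 = 49617$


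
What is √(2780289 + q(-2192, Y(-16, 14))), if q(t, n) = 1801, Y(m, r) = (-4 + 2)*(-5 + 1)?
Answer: √2782090 ≈ 1668.0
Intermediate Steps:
Y(m, r) = 8 (Y(m, r) = -2*(-4) = 8)
√(2780289 + q(-2192, Y(-16, 14))) = √(2780289 + 1801) = √2782090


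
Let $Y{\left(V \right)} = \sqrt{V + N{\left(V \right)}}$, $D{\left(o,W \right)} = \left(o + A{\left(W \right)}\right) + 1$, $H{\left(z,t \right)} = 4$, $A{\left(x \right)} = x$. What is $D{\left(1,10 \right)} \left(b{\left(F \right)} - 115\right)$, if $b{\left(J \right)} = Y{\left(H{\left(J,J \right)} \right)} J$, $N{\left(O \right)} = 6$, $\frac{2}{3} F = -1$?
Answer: $-1380 - 18 \sqrt{10} \approx -1436.9$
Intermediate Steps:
$F = - \frac{3}{2}$ ($F = \frac{3}{2} \left(-1\right) = - \frac{3}{2} \approx -1.5$)
$D{\left(o,W \right)} = 1 + W + o$ ($D{\left(o,W \right)} = \left(o + W\right) + 1 = \left(W + o\right) + 1 = 1 + W + o$)
$Y{\left(V \right)} = \sqrt{6 + V}$ ($Y{\left(V \right)} = \sqrt{V + 6} = \sqrt{6 + V}$)
$b{\left(J \right)} = J \sqrt{10}$ ($b{\left(J \right)} = \sqrt{6 + 4} J = \sqrt{10} J = J \sqrt{10}$)
$D{\left(1,10 \right)} \left(b{\left(F \right)} - 115\right) = \left(1 + 10 + 1\right) \left(- \frac{3 \sqrt{10}}{2} - 115\right) = 12 \left(-115 - \frac{3 \sqrt{10}}{2}\right) = -1380 - 18 \sqrt{10}$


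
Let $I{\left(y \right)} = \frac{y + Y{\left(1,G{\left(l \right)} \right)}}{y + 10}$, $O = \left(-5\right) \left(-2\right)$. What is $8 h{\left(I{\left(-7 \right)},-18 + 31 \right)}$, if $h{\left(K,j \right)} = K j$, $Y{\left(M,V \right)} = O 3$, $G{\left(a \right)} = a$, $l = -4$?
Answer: $\frac{2392}{3} \approx 797.33$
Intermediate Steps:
$O = 10$
$Y{\left(M,V \right)} = 30$ ($Y{\left(M,V \right)} = 10 \cdot 3 = 30$)
$I{\left(y \right)} = \frac{30 + y}{10 + y}$ ($I{\left(y \right)} = \frac{y + 30}{y + 10} = \frac{30 + y}{10 + y}$)
$8 h{\left(I{\left(-7 \right)},-18 + 31 \right)} = 8 \frac{30 - 7}{10 - 7} \left(-18 + 31\right) = 8 \cdot \frac{1}{3} \cdot 23 \cdot 13 = 8 \cdot \frac{23}{3} \cdot 13 = 8 \cdot \frac{299}{3} = \frac{2392}{3}$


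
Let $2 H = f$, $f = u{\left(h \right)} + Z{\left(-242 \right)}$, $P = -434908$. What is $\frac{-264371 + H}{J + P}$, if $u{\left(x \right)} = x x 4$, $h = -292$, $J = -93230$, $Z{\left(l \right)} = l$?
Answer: $\frac{3614}{20313} \approx 0.17792$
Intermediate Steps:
$u{\left(x \right)} = 4 x^{2}$ ($u{\left(x \right)} = x^{2} \cdot 4 = 4 x^{2}$)
$f = 340814$ ($f = 4 \left(-292\right)^{2} - 242 = 4 \cdot 85264 - 242 = 341056 - 242 = 340814$)
$H = 170407$ ($H = \frac{1}{2} \cdot 340814 = 170407$)
$\frac{-264371 + H}{J + P} = \frac{-264371 + 170407}{-93230 - 434908} = - \frac{93964}{-528138} = \left(-93964\right) \left(- \frac{1}{528138}\right) = \frac{3614}{20313}$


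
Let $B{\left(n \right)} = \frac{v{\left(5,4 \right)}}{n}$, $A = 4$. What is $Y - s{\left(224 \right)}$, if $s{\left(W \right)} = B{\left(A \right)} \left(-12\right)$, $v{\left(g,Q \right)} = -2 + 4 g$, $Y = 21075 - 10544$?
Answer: $10585$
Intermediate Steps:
$Y = 10531$
$B{\left(n \right)} = \frac{18}{n}$ ($B{\left(n \right)} = \frac{-2 + 4 \cdot 5}{n} = \frac{-2 + 20}{n} = \frac{18}{n}$)
$s{\left(W \right)} = -54$ ($s{\left(W \right)} = \frac{18}{4} \left(-12\right) = 18 \cdot \frac{1}{4} \left(-12\right) = \frac{9}{2} \left(-12\right) = -54$)
$Y - s{\left(224 \right)} = 10531 - -54 = 10531 + 54 = 10585$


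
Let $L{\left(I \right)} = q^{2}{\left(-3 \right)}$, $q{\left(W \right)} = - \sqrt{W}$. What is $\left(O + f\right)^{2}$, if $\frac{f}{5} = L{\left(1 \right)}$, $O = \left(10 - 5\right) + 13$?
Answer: $9$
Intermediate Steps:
$L{\left(I \right)} = -3$ ($L{\left(I \right)} = \left(- \sqrt{-3}\right)^{2} = \left(- i \sqrt{3}\right)^{2} = -3$)
$O = 18$ ($O = 5 + 13 = 18$)
$f = -15$ ($f = 5 \left(-3\right) = -15$)
$\left(O + f\right)^{2} = \left(18 - 15\right)^{2} = 3^{2} = 9$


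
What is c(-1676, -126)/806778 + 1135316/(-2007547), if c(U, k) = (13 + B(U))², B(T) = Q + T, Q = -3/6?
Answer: 2061955924419/719842112696 ≈ 2.8645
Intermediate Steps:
Q = -½ (Q = -3*⅙ = -½ ≈ -0.50000)
B(T) = -½ + T
c(U, k) = (25/2 + U)² (c(U, k) = (13 + (-½ + U))² = (25/2 + U)²)
c(-1676, -126)/806778 + 1135316/(-2007547) = ((25 + 2*(-1676))²/4)/806778 + 1135316/(-2007547) = ((25 - 3352)²/4)*(1/806778) + 1135316*(-1/2007547) = ((¼)*(-3327)²)*(1/806778) - 1135316/2007547 = ((¼)*11068929)*(1/806778) - 1135316/2007547 = (11068929/4)*(1/806778) - 1135316/2007547 = 1229881/358568 - 1135316/2007547 = 2061955924419/719842112696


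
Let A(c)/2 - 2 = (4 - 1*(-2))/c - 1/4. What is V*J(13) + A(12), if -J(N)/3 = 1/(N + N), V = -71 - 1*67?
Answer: 531/26 ≈ 20.423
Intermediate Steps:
V = -138 (V = -71 - 67 = -138)
J(N) = -3/(2*N) (J(N) = -3/(N + N) = -3*1/(2*N) = -3/(2*N))
A(c) = 7/2 + 12/c (A(c) = 4 + 2*((4 - 1*(-2))/c - 1/4) = 4 + 2*((4 + 2)/c - 1*¼) = 4 + 2*(6/c - ¼) = 4 + 2*(-¼ + 6/c) = 4 + (-½ + 12/c) = 7/2 + 12/c)
V*J(13) + A(12) = -(-207)/13 + (7/2 + 12/12) = -(-207)/13 + (7/2 + 12*(1/12)) = -138*(-3/26) + (7/2 + 1) = 207/13 + 9/2 = 531/26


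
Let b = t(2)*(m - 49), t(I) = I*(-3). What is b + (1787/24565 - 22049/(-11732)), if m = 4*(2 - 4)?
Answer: 99125829129/288196580 ≈ 343.95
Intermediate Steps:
t(I) = -3*I
m = -8 (m = 4*(-2) = -8)
b = 342 (b = (-3*2)*(-8 - 49) = -6*(-57) = 342)
b + (1787/24565 - 22049/(-11732)) = 342 + (1787/24565 - 22049/(-11732)) = 342 + (1787*(1/24565) - 22049*(-1/11732)) = 342 + (1787/24565 + 22049/11732) = 342 + 562598769/288196580 = 99125829129/288196580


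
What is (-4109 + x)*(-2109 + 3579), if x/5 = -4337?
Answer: -37917180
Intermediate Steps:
x = -21685 (x = 5*(-4337) = -21685)
(-4109 + x)*(-2109 + 3579) = (-4109 - 21685)*(-2109 + 3579) = -25794*1470 = -37917180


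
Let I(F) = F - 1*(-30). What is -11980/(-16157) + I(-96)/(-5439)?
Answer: 22075194/29292641 ≈ 0.75361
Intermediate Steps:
I(F) = 30 + F (I(F) = F + 30 = 30 + F)
-11980/(-16157) + I(-96)/(-5439) = -11980/(-16157) + (30 - 96)/(-5439) = -11980*(-1/16157) - 66*(-1/5439) = 11980/16157 + 22/1813 = 22075194/29292641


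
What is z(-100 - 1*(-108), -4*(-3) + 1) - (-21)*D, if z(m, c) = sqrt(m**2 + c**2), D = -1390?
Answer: -29190 + sqrt(233) ≈ -29175.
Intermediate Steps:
z(m, c) = sqrt(c**2 + m**2)
z(-100 - 1*(-108), -4*(-3) + 1) - (-21)*D = sqrt((-4*(-3) + 1)**2 + (-100 - 1*(-108))**2) - (-21)*(-1390) = sqrt((12 + 1)**2 + (-100 + 108)**2) - 1*29190 = sqrt(13**2 + 8**2) - 29190 = sqrt(169 + 64) - 29190 = sqrt(233) - 29190 = -29190 + sqrt(233)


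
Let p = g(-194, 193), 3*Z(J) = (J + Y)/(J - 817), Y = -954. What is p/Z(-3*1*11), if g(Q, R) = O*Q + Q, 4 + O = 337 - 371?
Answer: 6101300/329 ≈ 18545.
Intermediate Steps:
O = -38 (O = -4 + (337 - 371) = -4 - 34 = -38)
g(Q, R) = -37*Q (g(Q, R) = -38*Q + Q = -37*Q)
Z(J) = (-954 + J)/(3*(-817 + J)) (Z(J) = ((J - 954)/(J - 817))/3 = ((-954 + J)/(-817 + J))/3 = (-954 + J)/(3*(-817 + J)))
p = 7178 (p = -37*(-194) = 7178)
p/Z(-3*1*11) = 7178/(((-954 - 3*1*11)/(3*(-817 - 3*1*11)))) = 7178/(((-954 - 3*11)/(3*(-817 - 3*11)))) = 7178/(((-954 - 33)/(3*(-817 - 33)))) = 7178/(((⅓)*(-987)/(-850))) = 7178/(((⅓)*(-1/850)*(-987))) = 7178/(329/850) = 7178*(850/329) = 6101300/329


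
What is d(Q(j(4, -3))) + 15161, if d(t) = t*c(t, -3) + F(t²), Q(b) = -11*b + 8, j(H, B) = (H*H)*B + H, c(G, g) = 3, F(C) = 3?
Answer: 16640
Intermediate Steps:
j(H, B) = H + B*H² (j(H, B) = H²*B + H = B*H² + H = H + B*H²)
Q(b) = 8 - 11*b
d(t) = 3 + 3*t (d(t) = t*3 + 3 = 3*t + 3 = 3 + 3*t)
d(Q(j(4, -3))) + 15161 = (3 + 3*(8 - 44*(1 - 3*4))) + 15161 = (3 + 3*(8 - 44*(1 - 12))) + 15161 = (3 + 3*(8 - 44*(-11))) + 15161 = (3 + 3*(8 - 11*(-44))) + 15161 = (3 + 3*(8 + 484)) + 15161 = (3 + 3*492) + 15161 = (3 + 1476) + 15161 = 1479 + 15161 = 16640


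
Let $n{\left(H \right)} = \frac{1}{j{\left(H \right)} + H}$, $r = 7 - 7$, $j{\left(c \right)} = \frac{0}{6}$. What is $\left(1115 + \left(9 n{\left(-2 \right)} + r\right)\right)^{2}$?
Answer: $\frac{4932841}{4} \approx 1.2332 \cdot 10^{6}$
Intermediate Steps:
$j{\left(c \right)} = 0$ ($j{\left(c \right)} = 0 \cdot \frac{1}{6} = 0$)
$r = 0$ ($r = 7 - 7 = 0$)
$n{\left(H \right)} = \frac{1}{H}$ ($n{\left(H \right)} = \frac{1}{0 + H} = \frac{1}{H}$)
$\left(1115 + \left(9 n{\left(-2 \right)} + r\right)\right)^{2} = \left(1115 + \left(\frac{9}{-2} + 0\right)\right)^{2} = \left(1115 + \left(9 \left(- \frac{1}{2}\right) + 0\right)\right)^{2} = \left(1115 + \left(- \frac{9}{2} + 0\right)\right)^{2} = \left(1115 - \frac{9}{2}\right)^{2} = \left(\frac{2221}{2}\right)^{2} = \frac{4932841}{4}$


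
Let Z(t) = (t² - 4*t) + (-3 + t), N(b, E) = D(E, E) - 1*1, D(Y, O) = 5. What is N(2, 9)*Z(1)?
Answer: -20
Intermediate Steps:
N(b, E) = 4 (N(b, E) = 5 - 1*1 = 5 - 1 = 4)
Z(t) = -3 + t² - 3*t
N(2, 9)*Z(1) = 4*(-3 + 1² - 3*1) = 4*(-3 + 1 - 3) = 4*(-5) = -20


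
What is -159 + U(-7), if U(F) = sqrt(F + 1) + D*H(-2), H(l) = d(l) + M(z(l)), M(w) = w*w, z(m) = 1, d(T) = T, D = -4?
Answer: -155 + I*sqrt(6) ≈ -155.0 + 2.4495*I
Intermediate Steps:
M(w) = w**2
H(l) = 1 + l (H(l) = l + 1**2 = l + 1 = 1 + l)
U(F) = 4 + sqrt(1 + F) (U(F) = sqrt(F + 1) - 4*(1 - 2) = sqrt(1 + F) - 4*(-1) = sqrt(1 + F) + 4 = 4 + sqrt(1 + F))
-159 + U(-7) = -159 + (4 + sqrt(1 - 7)) = -159 + (4 + sqrt(-6)) = -159 + (4 + I*sqrt(6)) = -155 + I*sqrt(6)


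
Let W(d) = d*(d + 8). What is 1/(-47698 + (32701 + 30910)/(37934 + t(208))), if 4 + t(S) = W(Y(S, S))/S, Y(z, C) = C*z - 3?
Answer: -1879749649/89660285526914 ≈ -2.0965e-5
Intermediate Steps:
Y(z, C) = -3 + C*z
W(d) = d*(8 + d)
t(S) = -4 + (-3 + S**2)*(5 + S**2)/S (t(S) = -4 + ((-3 + S*S)*(8 + (-3 + S*S)))/S = -4 + ((-3 + S**2)*(8 + (-3 + S**2)))/S = -4 + ((-3 + S**2)*(5 + S**2))/S = -4 + (-3 + S**2)*(5 + S**2)/S)
1/(-47698 + (32701 + 30910)/(37934 + t(208))) = 1/(-47698 + (32701 + 30910)/(37934 + (-4 + 208**3 - 15/208 + 2*208))) = 1/(-47698 + 63611/(37934 + (-4 + 8998912 - 15*1/208 + 416))) = 1/(-47698 + 63611/(37934 + (-4 + 8998912 - 15/208 + 416))) = 1/(-47698 + 63611/(37934 + 1871859377/208)) = 1/(-47698 + 63611/(1879749649/208)) = 1/(-47698 + 63611*(208/1879749649)) = 1/(-47698 + 13231088/1879749649) = 1/(-89660285526914/1879749649) = -1879749649/89660285526914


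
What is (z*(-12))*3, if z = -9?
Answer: 324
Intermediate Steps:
(z*(-12))*3 = -9*(-12)*3 = 108*3 = 324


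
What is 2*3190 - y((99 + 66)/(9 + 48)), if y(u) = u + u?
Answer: 121110/19 ≈ 6374.2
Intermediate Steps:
y(u) = 2*u
2*3190 - y((99 + 66)/(9 + 48)) = 2*3190 - 2*(99 + 66)/(9 + 48) = 6380 - 2*165/57 = 6380 - 2*165*(1/57) = 6380 - 2*55/19 = 6380 - 1*110/19 = 6380 - 110/19 = 121110/19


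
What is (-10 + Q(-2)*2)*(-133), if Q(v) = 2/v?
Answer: 1596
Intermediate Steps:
(-10 + Q(-2)*2)*(-133) = (-10 + (2/(-2))*2)*(-133) = (-10 + (2*(-1/2))*2)*(-133) = (-10 - 1*2)*(-133) = (-10 - 2)*(-133) = -12*(-133) = 1596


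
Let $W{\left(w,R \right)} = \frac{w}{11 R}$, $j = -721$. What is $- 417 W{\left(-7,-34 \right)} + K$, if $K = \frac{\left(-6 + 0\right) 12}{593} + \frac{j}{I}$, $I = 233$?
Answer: $- \frac{569494357}{51675206} \approx -11.021$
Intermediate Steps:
$W{\left(w,R \right)} = \frac{w}{11 R}$ ($W{\left(w,R \right)} = w \frac{1}{11 R} = \frac{w}{11 R}$)
$K = - \frac{444329}{138169}$ ($K = \frac{\left(-6 + 0\right) 12}{593} - \frac{721}{233} = \left(-6\right) 12 \cdot \frac{1}{593} - \frac{721}{233} = \left(-72\right) \frac{1}{593} - \frac{721}{233} = - \frac{72}{593} - \frac{721}{233} = - \frac{444329}{138169} \approx -3.2158$)
$- 417 W{\left(-7,-34 \right)} + K = - 417 \cdot \frac{1}{11} \left(-7\right) \frac{1}{-34} - \frac{444329}{138169} = - 417 \cdot \frac{1}{11} \left(-7\right) \left(- \frac{1}{34}\right) - \frac{444329}{138169} = \left(-417\right) \frac{7}{374} - \frac{444329}{138169} = - \frac{2919}{374} - \frac{444329}{138169} = - \frac{569494357}{51675206}$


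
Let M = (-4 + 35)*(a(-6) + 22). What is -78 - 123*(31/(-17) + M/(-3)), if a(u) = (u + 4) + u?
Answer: 304985/17 ≈ 17940.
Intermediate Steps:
a(u) = 4 + 2*u (a(u) = (4 + u) + u = 4 + 2*u)
M = 434 (M = (-4 + 35)*((4 + 2*(-6)) + 22) = 31*((4 - 12) + 22) = 31*(-8 + 22) = 31*14 = 434)
-78 - 123*(31/(-17) + M/(-3)) = -78 - 123*(31/(-17) + 434/(-3)) = -78 - 123*(31*(-1/17) + 434*(-⅓)) = -78 - 123*(-31/17 - 434/3) = -78 - 123*(-7471/51) = -78 + 306311/17 = 304985/17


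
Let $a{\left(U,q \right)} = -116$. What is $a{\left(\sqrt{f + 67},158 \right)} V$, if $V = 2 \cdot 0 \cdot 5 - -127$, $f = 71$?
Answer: $-14732$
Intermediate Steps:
$V = 127$ ($V = 0 \cdot 5 + 127 = 0 + 127 = 127$)
$a{\left(\sqrt{f + 67},158 \right)} V = \left(-116\right) 127 = -14732$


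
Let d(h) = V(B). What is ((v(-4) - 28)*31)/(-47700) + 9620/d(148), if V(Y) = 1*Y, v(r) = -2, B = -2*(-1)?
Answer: 7647931/1590 ≈ 4810.0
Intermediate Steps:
B = 2
V(Y) = Y
d(h) = 2
((v(-4) - 28)*31)/(-47700) + 9620/d(148) = ((-2 - 28)*31)/(-47700) + 9620/2 = -30*31*(-1/47700) + 9620*(½) = -930*(-1/47700) + 4810 = 31/1590 + 4810 = 7647931/1590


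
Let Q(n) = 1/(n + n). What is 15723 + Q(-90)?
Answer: 2830139/180 ≈ 15723.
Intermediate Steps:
Q(n) = 1/(2*n)
15723 + Q(-90) = 15723 + (1/2)/(-90) = 15723 + (1/2)*(-1/90) = 15723 - 1/180 = 2830139/180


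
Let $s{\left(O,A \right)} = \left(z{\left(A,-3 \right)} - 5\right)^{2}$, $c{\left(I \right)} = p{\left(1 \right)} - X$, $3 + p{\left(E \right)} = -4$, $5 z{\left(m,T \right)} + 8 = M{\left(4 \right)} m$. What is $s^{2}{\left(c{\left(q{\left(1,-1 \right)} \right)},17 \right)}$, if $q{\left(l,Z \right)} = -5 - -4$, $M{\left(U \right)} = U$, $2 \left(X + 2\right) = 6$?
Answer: $2401$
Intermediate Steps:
$X = 1$ ($X = -2 + \frac{1}{2} \cdot 6 = -2 + 3 = 1$)
$q{\left(l,Z \right)} = -1$ ($q{\left(l,Z \right)} = -5 + 4 = -1$)
$z{\left(m,T \right)} = - \frac{8}{5} + \frac{4 m}{5}$
$p{\left(E \right)} = -7$ ($p{\left(E \right)} = -3 - 4 = -7$)
$c{\left(I \right)} = -8$ ($c{\left(I \right)} = -7 - 1 = -8$)
$s{\left(O,A \right)} = \left(- \frac{33}{5} + \frac{4 A}{5}\right)^{2}$ ($s{\left(O,A \right)} = \left(\left(- \frac{8}{5} + \frac{4 A}{5}\right) - 5\right)^{2} = \left(- \frac{33}{5} + \frac{4 A}{5}\right)^{2}$)
$s^{2}{\left(c{\left(q{\left(1,-1 \right)} \right)},17 \right)} = \left(\frac{\left(-33 + 4 \cdot 17\right)^{2}}{25}\right)^{2} = \left(\frac{\left(-33 + 68\right)^{2}}{25}\right)^{2} = \left(\frac{35^{2}}{25}\right)^{2} = \left(\frac{1}{25} \cdot 1225\right)^{2} = 49^{2} = 2401$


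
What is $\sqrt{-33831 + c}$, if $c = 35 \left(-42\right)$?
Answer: $41 i \sqrt{21} \approx 187.89 i$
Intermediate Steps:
$c = -1470$
$\sqrt{-33831 + c} = \sqrt{-33831 - 1470} = \sqrt{-35301} = 41 i \sqrt{21}$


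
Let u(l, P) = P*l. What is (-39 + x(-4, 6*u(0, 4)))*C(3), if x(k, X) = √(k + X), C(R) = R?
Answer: -117 + 6*I ≈ -117.0 + 6.0*I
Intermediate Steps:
x(k, X) = √(X + k)
(-39 + x(-4, 6*u(0, 4)))*C(3) = (-39 + √(6*(4*0) - 4))*3 = (-39 + √(6*0 - 4))*3 = (-39 + √(0 - 4))*3 = (-39 + √(-4))*3 = (-39 + 2*I)*3 = -117 + 6*I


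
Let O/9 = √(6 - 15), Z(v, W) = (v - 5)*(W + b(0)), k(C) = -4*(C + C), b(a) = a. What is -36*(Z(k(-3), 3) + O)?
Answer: -2052 - 972*I ≈ -2052.0 - 972.0*I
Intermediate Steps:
k(C) = -8*C
Z(v, W) = W*(-5 + v) (Z(v, W) = (v - 5)*(W + 0) = (-5 + v)*W = W*(-5 + v))
O = 27*I (O = 9*√(6 - 15) = 9*√(-9) = 9*(3*I) = 27*I ≈ 27.0*I)
-36*(Z(k(-3), 3) + O) = -36*(3*(-5 - 8*(-3)) + 27*I) = -36*(3*(-5 + 24) + 27*I) = -36*(3*19 + 27*I) = -36*(57 + 27*I) = -2052 - 972*I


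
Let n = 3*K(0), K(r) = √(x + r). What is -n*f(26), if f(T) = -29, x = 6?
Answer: 87*√6 ≈ 213.11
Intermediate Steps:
K(r) = √(6 + r)
n = 3*√6 (n = 3*√(6 + 0) = 3*√6 ≈ 7.3485)
-n*f(26) = -3*√6*(-29) = -(-87)*√6 = 87*√6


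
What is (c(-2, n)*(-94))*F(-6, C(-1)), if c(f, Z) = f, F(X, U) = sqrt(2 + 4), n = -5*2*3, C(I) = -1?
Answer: 188*sqrt(6) ≈ 460.50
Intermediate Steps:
n = -30 (n = -10*3 = -30)
F(X, U) = sqrt(6)
(c(-2, n)*(-94))*F(-6, C(-1)) = (-2*(-94))*sqrt(6) = 188*sqrt(6)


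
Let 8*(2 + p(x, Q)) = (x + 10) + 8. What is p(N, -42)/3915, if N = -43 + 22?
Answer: -19/31320 ≈ -0.00060664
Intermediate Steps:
N = -21
p(x, Q) = 1/4 + x/8 (p(x, Q) = -2 + ((x + 10) + 8)/8 = -2 + ((10 + x) + 8)/8 = -2 + (18 + x)/8 = -2 + (9/4 + x/8) = 1/4 + x/8)
p(N, -42)/3915 = (1/4 + (1/8)*(-21))/3915 = (1/4 - 21/8)*(1/3915) = -19/8*1/3915 = -19/31320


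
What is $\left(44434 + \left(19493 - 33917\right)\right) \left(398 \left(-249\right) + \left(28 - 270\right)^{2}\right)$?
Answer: $-1216545380$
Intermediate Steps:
$\left(44434 + \left(19493 - 33917\right)\right) \left(398 \left(-249\right) + \left(28 - 270\right)^{2}\right) = \left(44434 + \left(19493 - 33917\right)\right) \left(-99102 + \left(-242\right)^{2}\right) = \left(44434 - 14424\right) \left(-99102 + 58564\right) = 30010 \left(-40538\right) = -1216545380$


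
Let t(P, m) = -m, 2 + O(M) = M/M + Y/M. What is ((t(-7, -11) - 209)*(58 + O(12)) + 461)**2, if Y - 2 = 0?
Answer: 117896164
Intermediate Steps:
Y = 2 (Y = 2 + 0 = 2)
O(M) = -1 + 2/M (O(M) = -2 + (M/M + 2/M) = -2 + (1 + 2/M) = -1 + 2/M)
((t(-7, -11) - 209)*(58 + O(12)) + 461)**2 = ((-1*(-11) - 209)*(58 + (2 - 1*12)/12) + 461)**2 = ((11 - 209)*(58 + (2 - 12)/12) + 461)**2 = (-198*(58 + (1/12)*(-10)) + 461)**2 = (-198*(58 - 5/6) + 461)**2 = (-198*343/6 + 461)**2 = (-11319 + 461)**2 = (-10858)**2 = 117896164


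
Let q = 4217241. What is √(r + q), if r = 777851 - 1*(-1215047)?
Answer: √6210139 ≈ 2492.0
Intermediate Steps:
r = 1992898 (r = 777851 + 1215047 = 1992898)
√(r + q) = √(1992898 + 4217241) = √6210139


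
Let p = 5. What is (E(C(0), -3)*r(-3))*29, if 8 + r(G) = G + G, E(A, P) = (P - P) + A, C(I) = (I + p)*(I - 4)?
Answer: 8120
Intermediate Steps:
C(I) = (-4 + I)*(5 + I) (C(I) = (I + 5)*(I - 4) = (5 + I)*(-4 + I) = (-4 + I)*(5 + I))
E(A, P) = A (E(A, P) = 0 + A = A)
r(G) = -8 + 2*G (r(G) = -8 + (G + G) = -8 + 2*G)
(E(C(0), -3)*r(-3))*29 = ((-20 + 0 + 0**2)*(-8 + 2*(-3)))*29 = ((-20 + 0 + 0)*(-8 - 6))*29 = -20*(-14)*29 = 280*29 = 8120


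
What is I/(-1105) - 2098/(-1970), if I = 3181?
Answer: -394828/217685 ≈ -1.8138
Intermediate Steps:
I/(-1105) - 2098/(-1970) = 3181/(-1105) - 2098/(-1970) = 3181*(-1/1105) - 2098*(-1/1970) = -3181/1105 + 1049/985 = -394828/217685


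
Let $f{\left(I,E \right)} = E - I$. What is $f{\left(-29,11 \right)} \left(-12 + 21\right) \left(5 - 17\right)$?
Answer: $-4320$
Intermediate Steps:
$f{\left(-29,11 \right)} \left(-12 + 21\right) \left(5 - 17\right) = \left(11 - -29\right) \left(-12 + 21\right) \left(5 - 17\right) = \left(11 + 29\right) 9 \left(-12\right) = 40 \left(-108\right) = -4320$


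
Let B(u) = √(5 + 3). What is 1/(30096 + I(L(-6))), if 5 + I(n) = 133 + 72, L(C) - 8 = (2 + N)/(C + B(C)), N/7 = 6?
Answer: 1/30296 ≈ 3.3008e-5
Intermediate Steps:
B(u) = 2*√2 (B(u) = √8 = 2*√2)
N = 42 (N = 7*6 = 42)
L(C) = 8 + 44/(C + 2*√2) (L(C) = 8 + (2 + 42)/(C + 2*√2) = 8 + 44/(C + 2*√2))
I(n) = 200 (I(n) = -5 + (133 + 72) = -5 + 205 = 200)
1/(30096 + I(L(-6))) = 1/(30096 + 200) = 1/30296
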